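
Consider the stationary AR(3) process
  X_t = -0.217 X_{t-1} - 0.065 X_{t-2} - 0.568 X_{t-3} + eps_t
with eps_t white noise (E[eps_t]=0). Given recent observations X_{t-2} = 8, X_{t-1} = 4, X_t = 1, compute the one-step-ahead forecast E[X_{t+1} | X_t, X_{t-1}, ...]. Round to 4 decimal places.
E[X_{t+1} \mid \mathcal F_t] = -5.0210

For an AR(p) model X_t = c + sum_i phi_i X_{t-i} + eps_t, the
one-step-ahead conditional mean is
  E[X_{t+1} | X_t, ...] = c + sum_i phi_i X_{t+1-i}.
Substitute known values:
  E[X_{t+1} | ...] = (-0.217) * (1) + (-0.065) * (4) + (-0.568) * (8)
                   = -5.0210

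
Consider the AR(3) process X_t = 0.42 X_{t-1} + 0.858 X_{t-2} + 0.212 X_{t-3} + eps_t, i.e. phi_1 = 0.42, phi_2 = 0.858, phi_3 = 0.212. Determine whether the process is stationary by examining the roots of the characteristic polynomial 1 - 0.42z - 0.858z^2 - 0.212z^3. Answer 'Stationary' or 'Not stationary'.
\text{Not stationary}

The AR(p) characteristic polynomial is P(z) = 1 - 0.42z - 0.858z^2 - 0.212z^3.
Stationarity requires all roots to lie outside the unit circle, i.e. |z| > 1 for every root.
Degree 3: look for a simple real root z0 first, then factor out (1 - z/z0) and solve the remaining quadratic.
Testing z0 = -2.5: P(-2.5) = 1 + (-0.42)(-2.5) + (-0.858)(-2.5)^2 + (-0.212)(-2.5)^3
  = 1 + (1.05) + (-5.3625) + (3.3125) = 0.  So z_0 = -2.5 is a root, |z_0| = 2.5.
Divide out the factor (1 + 0.4 z) = (1 - z/z0) (since 1/z0 = -0.4):
  P(z) = (1 + 0.4 z)(1 + (-0.82) z + (-0.53) z^2)
  [check: z-coef -0.82 - (-0.4) = -0.42; z^2-coef -0.53 - (-0.4)(-0.82) = -0.858; z^3-coef -(-0.4)(-0.53) = -0.212.]
Remaining roots from the quadratic factor 1 + (-0.82) z + (-0.53) z^2:
  Set 1 + (-0.82) z + (-0.53) z^2 = 0, i.e. a z^2 + b z + c = 0 with a = -0.53, b = -0.82, c = 1.
  Discriminant D = b^2 - 4ac = (-0.82)^2 - 4*(-0.53)*1 = 0.6724 - (-2.12) = 2.7924.
  D >= 0, so the roots are real: z = (-b +/- sqrt(D)) / (2a) = (0.82 +/- 1.671048) / (-1.06).
    z_1 = (0.82 + 1.671048) / (-1.06) = -2.35,   |z_1| = 2.35.
    z_2 = (0.82 - 1.671048) / (-1.06) = 0.8029,   |z_2| = 0.8029.
Moduli of all roots: 2.5000, 2.3500, 0.8029.
All moduli strictly greater than 1? No.
Verdict: Not stationary.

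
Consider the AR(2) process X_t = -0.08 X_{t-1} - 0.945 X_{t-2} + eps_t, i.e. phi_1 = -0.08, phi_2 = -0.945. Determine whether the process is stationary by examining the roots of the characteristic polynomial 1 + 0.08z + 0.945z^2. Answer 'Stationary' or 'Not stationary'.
\text{Stationary}

The AR(p) characteristic polynomial is P(z) = 1 + 0.08z + 0.945z^2.
Stationarity requires all roots to lie outside the unit circle, i.e. |z| > 1 for every root.
Set 1 + (0.08) z + (0.945) z^2 = 0, i.e. a z^2 + b z + c = 0 with a = 0.945, b = 0.08, c = 1.
Discriminant D = b^2 - 4ac = (0.08)^2 - 4*(0.945)*1 = 0.0064 - (3.78) = -3.7736.
D < 0, so the roots are the complex-conjugate pair z = (-b +/- i sqrt(-D)) / (2a) = -0.0423 +/- 1.0278i.
For a conjugate pair |z|^2 = z * conj(z) = (product of roots) = c/a = 1/(0.945) = 1.058201, so |z| = sqrt(1.058201) = 1.0287 for both roots.
Moduli of all roots: 1.0287, 1.0287.
All moduli strictly greater than 1? Yes.
Verdict: Stationary.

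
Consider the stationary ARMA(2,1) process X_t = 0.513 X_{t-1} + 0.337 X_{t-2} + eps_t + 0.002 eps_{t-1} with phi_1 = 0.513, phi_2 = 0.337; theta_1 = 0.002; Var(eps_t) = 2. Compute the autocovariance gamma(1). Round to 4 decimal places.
\gamma(1) = 4.3698

Multiply the model equation by X_{t-k} and take expectations. With theta_0 = psi_0 = 1 and psi_j the MA(infinity) weights, this gives
  gamma(k) - sum_i phi_i gamma(k-i) = c_k,
  c_k = sigma^2 * sum_{j=k..q} theta_j psi_{j-k}   (c_k = 0 for k > q),
using gamma(-m) = gamma(m).
psi-weights needed (psi_j = theta_j + sum_i phi_i psi_{j-i}):
  psi_1 = theta_1 + phi_1 = 0.002 + (0.513) = 0.515
Right-hand sides:
  c_0 = sigma^2 (1 + theta_1 psi_1) = 2 * (1 + (0.002)(0.515)) = 2 * 1.00103 = 2.00206
  c_1 = sigma^2 theta_1 = 2 * (0.002) = 0.004
  c_2 = 0
Equations for k = 0, 1, 2 (AR order 2, c_2 = 0):
  (E0) gamma(0) = phi_1 gamma(1) + phi_2 gamma(2) + c_0
  (E1) gamma(1) = phi_1 gamma(0) + phi_2 gamma(1) + c_1
  (E2) gamma(2) = phi_1 gamma(1) + phi_2 gamma(0)
From (E1): gamma(1) = A gamma(0) + B with
  A = phi_1 / (1 - phi_2) = 0.513 / 0.663 = 0.773756,   B = c_1 / (1 - phi_2) = 0.004 / 0.663 = 0.006033.
Insert (E2) into (E0): gamma(0) (1 - phi_2^2) = phi_1 (1 + phi_2) gamma(1) + c_0.
  phi_1 (1 + phi_2) = (0.513)(1.337) = 0.685881,   1 - phi_2^2 = 0.886431.
Replace gamma(1) by A gamma(0) + B and collect gamma(0):
  gamma(0) [0.886431 - (0.685881)(0.773756)] = (0.685881)(0.006033) + 2.00206
  gamma(0) * 0.355727 = 2.006198
  gamma(0) = 2.006198 / 0.355727 = 5.639717.
  gamma(1) = A gamma(0) + B = (0.773756)(5.639717) + (0.006033) = 4.369796.
Therefore gamma(1) = 4.3698 (to 4 decimal places).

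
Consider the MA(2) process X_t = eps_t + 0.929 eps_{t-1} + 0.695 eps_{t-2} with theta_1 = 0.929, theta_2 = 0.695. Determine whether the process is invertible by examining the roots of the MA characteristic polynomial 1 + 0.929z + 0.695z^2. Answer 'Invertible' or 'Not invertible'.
\text{Invertible}

The MA(q) characteristic polynomial is P(z) = 1 + 0.929z + 0.695z^2.
Invertibility requires all roots to lie outside the unit circle, i.e. |z| > 1 for every root.
Set 1 + (0.929) z + (0.695) z^2 = 0, i.e. a z^2 + b z + c = 0 with a = 0.695, b = 0.929, c = 1.
Discriminant D = b^2 - 4ac = (0.929)^2 - 4*(0.695)*1 = 0.863041 - (2.78) = -1.916959.
D < 0, so the roots are the complex-conjugate pair z = (-b +/- i sqrt(-D)) / (2a) = -0.6683 +/- 0.9961i.
For a conjugate pair |z|^2 = z * conj(z) = (product of roots) = c/a = 1/(0.695) = 1.438849, so |z| = sqrt(1.438849) = 1.1995 for both roots.
Moduli of all roots: 1.1995, 1.1995.
All moduli strictly greater than 1? Yes.
Verdict: Invertible.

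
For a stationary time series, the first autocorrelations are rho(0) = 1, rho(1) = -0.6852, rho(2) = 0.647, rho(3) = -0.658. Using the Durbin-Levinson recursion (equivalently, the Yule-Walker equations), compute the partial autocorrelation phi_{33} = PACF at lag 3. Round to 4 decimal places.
\phi_{33} = -0.2839

The PACF at lag k is phi_{kk}, the last component of the solution
to the Yule-Walker system G_k phi = r_k where
  (G_k)_{ij} = rho(|i - j|), (r_k)_i = rho(i), i,j = 1..k.
Equivalently, Durbin-Levinson gives phi_{kk} iteratively:
  phi_{11} = rho(1)
  phi_{kk} = [rho(k) - sum_{j=1..k-1} phi_{k-1,j} rho(k-j)]
            / [1 - sum_{j=1..k-1} phi_{k-1,j} rho(j)],
  phi_{k,j} = phi_{k-1,j} - phi_{kk} phi_{k-1,k-j},  j = 1..k-1.
Step k = 1:
  phi_11 = rho(1) = -0.6852.
Step k = 2:
  phi_22 = [rho(2) - phi_11 rho(1)] / [1 - phi_11 rho(1)] = [0.647 - (-0.6852)(-0.6852)] / [1 - (-0.6852)(-0.6852)]
         = 0.17750096 / 0.53050096 = 0.334591.
  Update: phi_21 = phi_11 - phi_22 phi_11 = -0.6852 - (0.334591)(-0.6852) = -0.455938.
Step k = 3:
  phi_33 = [rho(3) - phi_21 rho(2) - phi_22 rho(1)] / [1 - phi_21 rho(1) - phi_22 rho(2)]
    numerator   = -0.658 - (-0.455938)(0.647) - (0.334591)(-0.6852) = -0.13374615
    denominator = 1 - (-0.455938)(-0.6852) - (0.334591)(0.647) = 0.4711107
  phi_33 = -0.13374615 / 0.4711107 = -0.2839.
Therefore phi_{33} = -0.2839.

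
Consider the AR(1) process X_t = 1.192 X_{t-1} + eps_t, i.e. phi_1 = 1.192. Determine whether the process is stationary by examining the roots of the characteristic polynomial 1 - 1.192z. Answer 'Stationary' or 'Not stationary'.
\text{Not stationary}

The AR(p) characteristic polynomial is P(z) = 1 - 1.192z.
Stationarity requires all roots to lie outside the unit circle, i.e. |z| > 1 for every root.
This is linear in z: 1 + (-1.192) z = 0  =>  z = -1/(-1.192) = 0.838926,  |z| = 0.838926.
Moduli of all roots: 0.8389.
All moduli strictly greater than 1? No.
Verdict: Not stationary.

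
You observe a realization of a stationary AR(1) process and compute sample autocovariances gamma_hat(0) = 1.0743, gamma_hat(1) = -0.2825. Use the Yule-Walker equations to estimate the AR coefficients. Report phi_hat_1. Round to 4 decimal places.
\hat\phi_{1} = -0.2630

The Yule-Walker equations for an AR(p) process read, in matrix form,
  Gamma_p phi = r_p,   with   (Gamma_p)_{ij} = gamma(|i - j|),
                       (r_p)_i = gamma(i),   i,j = 1..p.
Substitute the sample gammas (Toeplitz matrix and right-hand side of size 1):
  Gamma_p = [[1.0743]]
  r_p     = [-0.2825]
With p = 1 this is the single equation gamma(0) phi_1 = gamma(1):
  phi_hat_1 = gamma(1) / gamma(0) = -0.2825 / 1.0743 = -0.2630.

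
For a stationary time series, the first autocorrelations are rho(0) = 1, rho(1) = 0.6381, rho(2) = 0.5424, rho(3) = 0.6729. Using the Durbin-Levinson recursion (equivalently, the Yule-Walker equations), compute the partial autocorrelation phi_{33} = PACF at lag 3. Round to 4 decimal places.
\phi_{33} = 0.4630

The PACF at lag k is phi_{kk}, the last component of the solution
to the Yule-Walker system G_k phi = r_k where
  (G_k)_{ij} = rho(|i - j|), (r_k)_i = rho(i), i,j = 1..k.
Equivalently, Durbin-Levinson gives phi_{kk} iteratively:
  phi_{11} = rho(1)
  phi_{kk} = [rho(k) - sum_{j=1..k-1} phi_{k-1,j} rho(k-j)]
            / [1 - sum_{j=1..k-1} phi_{k-1,j} rho(j)],
  phi_{k,j} = phi_{k-1,j} - phi_{kk} phi_{k-1,k-j},  j = 1..k-1.
Step k = 1:
  phi_11 = rho(1) = 0.6381.
Step k = 2:
  phi_22 = [rho(2) - phi_11 rho(1)] / [1 - phi_11 rho(1)] = [0.5424 - (0.6381)(0.6381)] / [1 - (0.6381)(0.6381)]
         = 0.13522839 / 0.59282839 = 0.228107.
  Update: phi_21 = phi_11 - phi_22 phi_11 = 0.6381 - (0.228107)(0.6381) = 0.492545.
Step k = 3:
  phi_33 = [rho(3) - phi_21 rho(2) - phi_22 rho(1)] / [1 - phi_21 rho(1) - phi_22 rho(2)]
    numerator   = 0.6729 - (0.492545)(0.5424) - (0.228107)(0.6381) = 0.26018852
    denominator = 1 - (0.492545)(0.6381) - (0.228107)(0.5424) = 0.56198183
  phi_33 = 0.26018852 / 0.56198183 = 0.463.
Therefore phi_{33} = 0.4630.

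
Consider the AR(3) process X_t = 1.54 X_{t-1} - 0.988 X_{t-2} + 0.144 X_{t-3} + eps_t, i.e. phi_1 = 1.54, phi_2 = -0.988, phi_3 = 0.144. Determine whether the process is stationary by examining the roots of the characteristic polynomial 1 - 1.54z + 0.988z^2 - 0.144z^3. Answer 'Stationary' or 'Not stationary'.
\text{Stationary}

The AR(p) characteristic polynomial is P(z) = 1 - 1.54z + 0.988z^2 - 0.144z^3.
Stationarity requires all roots to lie outside the unit circle, i.e. |z| > 1 for every root.
Degree 3: look for a simple real root z0 first, then factor out (1 - z/z0) and solve the remaining quadratic.
Testing z0 = 5: P(5) = 1 + (-1.54)(5) + (0.988)(5)^2 + (-0.144)(5)^3
  = 1 + (-7.7) + (24.7) + (-18) = 0.  So z_0 = 5 is a root, |z_0| = 5.
Divide out the factor (1 - 0.2 z) = (1 - z/z0) (since 1/z0 = 0.2):
  P(z) = (1 - 0.2 z)(1 + (-1.34) z + (0.72) z^2)
  [check: z-coef -1.34 - (0.2) = -1.54; z^2-coef 0.72 - (0.2)(-1.34) = 0.988; z^3-coef -(0.2)(0.72) = -0.144.]
Remaining roots from the quadratic factor 1 + (-1.34) z + (0.72) z^2:
  Set 1 + (-1.34) z + (0.72) z^2 = 0, i.e. a z^2 + b z + c = 0 with a = 0.72, b = -1.34, c = 1.
  Discriminant D = b^2 - 4ac = (-1.34)^2 - 4*(0.72)*1 = 1.7956 - (2.88) = -1.0844.
  D < 0, so the roots are the complex-conjugate pair z = (-b +/- i sqrt(-D)) / (2a) = 0.9306 +/- 0.7232i.
  For a conjugate pair |z|^2 = z * conj(z) = (product of roots) = c/a = 1/(0.72) = 1.388889, so |z| = sqrt(1.388889) = 1.1785 for both roots.
Moduli of all roots: 5.0000, 1.1785, 1.1785.
All moduli strictly greater than 1? Yes.
Verdict: Stationary.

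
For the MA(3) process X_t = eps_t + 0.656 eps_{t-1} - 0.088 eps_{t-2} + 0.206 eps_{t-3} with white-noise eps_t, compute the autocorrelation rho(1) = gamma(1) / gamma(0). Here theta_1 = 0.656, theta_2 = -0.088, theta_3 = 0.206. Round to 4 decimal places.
\rho(1) = 0.3919

For an MA(q) process with theta_0 = 1, the autocovariance is
  gamma(k) = sigma^2 * sum_{i=0..q-k} theta_i * theta_{i+k},
and rho(k) = gamma(k) / gamma(0). Sigma^2 cancels.
  numerator   = (1)*(0.656) + (0.656)*(-0.088) + (-0.088)*(0.206) = 0.580144.
  denominator = (1)^2 + (0.656)^2 + (-0.088)^2 + (0.206)^2 = 1.480516.
  rho(1) = 0.580144 / 1.480516 = 0.3919.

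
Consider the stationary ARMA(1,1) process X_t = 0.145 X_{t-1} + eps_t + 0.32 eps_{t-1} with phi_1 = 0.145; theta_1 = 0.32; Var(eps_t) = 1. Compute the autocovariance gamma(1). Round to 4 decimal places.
\gamma(1) = 0.4970

Multiply the model equation by X_{t-k} and take expectations. With theta_0 = psi_0 = 1 and psi_j the MA(infinity) weights, this gives
  gamma(k) - sum_i phi_i gamma(k-i) = c_k,
  c_k = sigma^2 * sum_{j=k..q} theta_j psi_{j-k}   (c_k = 0 for k > q),
using gamma(-m) = gamma(m).
psi-weights needed (psi_j = theta_j + sum_i phi_i psi_{j-i}):
  psi_1 = theta_1 + phi_1 = 0.32 + (0.145) = 0.465
Right-hand sides:
  c_0 = sigma^2 (1 + theta_1 psi_1) = 1 * (1 + (0.32)(0.465)) = 1 * 1.1488 = 1.1488
  c_1 = sigma^2 theta_1 = 1 * (0.32) = 0.32
  c_2 = 0
Equations for k = 0 and k = 1 (AR order 1):
  gamma(0) = phi_1 gamma(1) + c_0
  gamma(1) = phi_1 gamma(0) + c_1
Substituting the second into the first: gamma(0) (1 - phi_1^2) = c_0 + phi_1 c_1, so
  gamma(0) = (c_0 + phi_1 c_1) / (1 - phi_1^2) = (1.1488 + (0.145)(0.32)) / (1 - (0.145)^2) = 1.1952 / 0.978975 = 1.220869.
  gamma(1) = phi_1 gamma(0) + c_1 = (0.145)(1.220869) + (0.32) = 0.497026.
Therefore gamma(1) = 0.4970 (to 4 decimal places).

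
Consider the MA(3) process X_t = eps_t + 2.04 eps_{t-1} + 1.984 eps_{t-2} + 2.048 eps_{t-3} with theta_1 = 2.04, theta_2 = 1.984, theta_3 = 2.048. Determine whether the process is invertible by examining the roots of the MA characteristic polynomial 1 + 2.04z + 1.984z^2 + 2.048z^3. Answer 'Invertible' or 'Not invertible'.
\text{Not invertible}

The MA(q) characteristic polynomial is P(z) = 1 + 2.04z + 1.984z^2 + 2.048z^3.
Invertibility requires all roots to lie outside the unit circle, i.e. |z| > 1 for every root.
Degree 3: look for a simple real root z0 first, then factor out (1 - z/z0) and solve the remaining quadratic.
Testing z0 = -0.625: P(-0.625) = 1 + (2.04)(-0.625) + (1.984)(-0.625)^2 + (2.048)(-0.625)^3
  = 1 + (-1.275) + (0.775) + (-0.5) = 0.  So z_0 = -0.625 is a root, |z_0| = 0.625.
Divide out the factor (1 + 1.6 z) = (1 - z/z0) (since 1/z0 = -1.6):
  P(z) = (1 + 1.6 z)(1 + (0.44) z + (1.28) z^2)
  [check: z-coef 0.44 - (-1.6) = 2.04; z^2-coef 1.28 - (-1.6)(0.44) = 1.984; z^3-coef -(-1.6)(1.28) = 2.048.]
Remaining roots from the quadratic factor 1 + (0.44) z + (1.28) z^2:
  Set 1 + (0.44) z + (1.28) z^2 = 0, i.e. a z^2 + b z + c = 0 with a = 1.28, b = 0.44, c = 1.
  Discriminant D = b^2 - 4ac = (0.44)^2 - 4*(1.28)*1 = 0.1936 - (5.12) = -4.9264.
  D < 0, so the roots are the complex-conjugate pair z = (-b +/- i sqrt(-D)) / (2a) = -0.1719 +/- 0.867i.
  For a conjugate pair |z|^2 = z * conj(z) = (product of roots) = c/a = 1/(1.28) = 0.78125, so |z| = sqrt(0.78125) = 0.8839 for both roots.
Moduli of all roots: 0.6250, 0.8839, 0.8839.
All moduli strictly greater than 1? No.
Verdict: Not invertible.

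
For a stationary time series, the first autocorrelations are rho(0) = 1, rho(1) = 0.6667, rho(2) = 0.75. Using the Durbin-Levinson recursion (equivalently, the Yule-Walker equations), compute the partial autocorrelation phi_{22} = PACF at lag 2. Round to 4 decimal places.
\phi_{22} = 0.5500

The PACF at lag k is phi_{kk}, the last component of the solution
to the Yule-Walker system G_k phi = r_k where
  (G_k)_{ij} = rho(|i - j|), (r_k)_i = rho(i), i,j = 1..k.
Equivalently, Durbin-Levinson gives phi_{kk} iteratively:
  phi_{11} = rho(1)
  phi_{kk} = [rho(k) - sum_{j=1..k-1} phi_{k-1,j} rho(k-j)]
            / [1 - sum_{j=1..k-1} phi_{k-1,j} rho(j)],
  phi_{k,j} = phi_{k-1,j} - phi_{kk} phi_{k-1,k-j},  j = 1..k-1.
Step k = 1:
  phi_11 = rho(1) = 0.6667.
Step k = 2:
  phi_22 = [rho(2) - phi_11 rho(1)] / [1 - phi_11 rho(1)] = [0.75 - (0.6667)(0.6667)] / [1 - (0.6667)(0.6667)]
         = 0.30551111 / 0.55551111 = 0.55.
Therefore phi_{22} = 0.5500.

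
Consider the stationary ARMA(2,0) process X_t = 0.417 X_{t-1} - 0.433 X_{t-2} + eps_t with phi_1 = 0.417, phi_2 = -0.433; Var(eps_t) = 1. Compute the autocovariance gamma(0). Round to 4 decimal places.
\gamma(0) = 1.3446

Multiply the model equation by X_{t-k} and take expectations. With theta_0 = psi_0 = 1 and psi_j the MA(infinity) weights, this gives
  gamma(k) - sum_i phi_i gamma(k-i) = c_k,
  c_k = sigma^2 * sum_{j=k..q} theta_j psi_{j-k}   (c_k = 0 for k > q),
using gamma(-m) = gamma(m).
Pure AR (q = 0): c_0 = sigma^2 = 1, c_k = 0 for k >= 1.
Equations for k = 0, 1, 2 (AR order 2, c_2 = 0):
  (E0) gamma(0) = phi_1 gamma(1) + phi_2 gamma(2) + c_0
  (E1) gamma(1) = phi_1 gamma(0) + phi_2 gamma(1) + c_1
  (E2) gamma(2) = phi_1 gamma(1) + phi_2 gamma(0)
From (E1): gamma(1) = A gamma(0) + B with
  A = phi_1 / (1 - phi_2) = 0.417 / 1.433 = 0.290998,   B = c_1 / (1 - phi_2) = 0 / 1.433 = 0.
Insert (E2) into (E0): gamma(0) (1 - phi_2^2) = phi_1 (1 + phi_2) gamma(1) + c_0.
  phi_1 (1 + phi_2) = (0.417)(0.567) = 0.236439,   1 - phi_2^2 = 0.812511.
Replace gamma(1) by A gamma(0) + B and collect gamma(0):
  gamma(0) [0.812511 - (0.236439)(0.290998)] = c_0 = 1
  gamma(0) * 0.743708 = 1
  gamma(0) = 1 / 0.743708 = 1.344614.
Therefore gamma(0) = 1.3446 (to 4 decimal places).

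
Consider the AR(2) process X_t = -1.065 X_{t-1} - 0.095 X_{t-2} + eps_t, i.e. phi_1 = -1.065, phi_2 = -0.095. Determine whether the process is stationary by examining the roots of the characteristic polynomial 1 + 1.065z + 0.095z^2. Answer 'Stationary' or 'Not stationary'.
\text{Stationary}

The AR(p) characteristic polynomial is P(z) = 1 + 1.065z + 0.095z^2.
Stationarity requires all roots to lie outside the unit circle, i.e. |z| > 1 for every root.
Set 1 + (1.065) z + (0.095) z^2 = 0, i.e. a z^2 + b z + c = 0 with a = 0.095, b = 1.065, c = 1.
Discriminant D = b^2 - 4ac = (1.065)^2 - 4*(0.095)*1 = 1.134225 - (0.38) = 0.754225.
D >= 0, so the roots are real: z = (-b +/- sqrt(D)) / (2a) = (-1.065 +/- 0.868461) / (0.19).
  z_1 = (-1.065 + 0.868461) / (0.19) = -1.0344,   |z_1| = 1.0344.
  z_2 = (-1.065 - 0.868461) / (0.19) = -10.1761,   |z_2| = 10.1761.
Moduli of all roots: 1.0344, 10.1761.
All moduli strictly greater than 1? Yes.
Verdict: Stationary.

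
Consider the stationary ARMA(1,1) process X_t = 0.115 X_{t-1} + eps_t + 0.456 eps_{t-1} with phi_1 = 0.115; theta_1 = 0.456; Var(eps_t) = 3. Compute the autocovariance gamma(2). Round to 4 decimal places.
\gamma(2) = 0.2101

Multiply the model equation by X_{t-k} and take expectations. With theta_0 = psi_0 = 1 and psi_j the MA(infinity) weights, this gives
  gamma(k) - sum_i phi_i gamma(k-i) = c_k,
  c_k = sigma^2 * sum_{j=k..q} theta_j psi_{j-k}   (c_k = 0 for k > q),
using gamma(-m) = gamma(m).
psi-weights needed (psi_j = theta_j + sum_i phi_i psi_{j-i}):
  psi_1 = theta_1 + phi_1 = 0.456 + (0.115) = 0.571
Right-hand sides:
  c_0 = sigma^2 (1 + theta_1 psi_1) = 3 * (1 + (0.456)(0.571)) = 3 * 1.260376 = 3.781128
  c_1 = sigma^2 theta_1 = 3 * (0.456) = 1.368
  c_2 = 0
Equations for k = 0 and k = 1 (AR order 1):
  gamma(0) = phi_1 gamma(1) + c_0
  gamma(1) = phi_1 gamma(0) + c_1
Substituting the second into the first: gamma(0) (1 - phi_1^2) = c_0 + phi_1 c_1, so
  gamma(0) = (c_0 + phi_1 c_1) / (1 - phi_1^2) = (3.781128 + (0.115)(1.368)) / (1 - (0.115)^2) = 3.938448 / 0.986775 = 3.991232.
  gamma(1) = phi_1 gamma(0) + c_1 = (0.115)(3.991232) + (1.368) = 1.826992.
For k = 2 (> q): gamma(2) = phi_1 gamma(1) = (0.115)(1.826992) = 0.210104.
Therefore gamma(2) = 0.2101 (to 4 decimal places).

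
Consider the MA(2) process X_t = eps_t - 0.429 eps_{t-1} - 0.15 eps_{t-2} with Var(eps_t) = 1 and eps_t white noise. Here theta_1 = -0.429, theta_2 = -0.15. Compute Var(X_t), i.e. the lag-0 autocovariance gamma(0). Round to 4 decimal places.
\gamma(0) = 1.2065

For an MA(q) process X_t = eps_t + sum_i theta_i eps_{t-i} with
Var(eps_t) = sigma^2, the variance is
  gamma(0) = sigma^2 * (1 + sum_i theta_i^2).
  sum_i theta_i^2 = (-0.429)^2 + (-0.15)^2 = 0.184041 + 0.0225 = 0.206541.
  gamma(0) = 1 * (1 + 0.206541) = 1 * 1.206541 = 1.206541, which rounds to 1.2065.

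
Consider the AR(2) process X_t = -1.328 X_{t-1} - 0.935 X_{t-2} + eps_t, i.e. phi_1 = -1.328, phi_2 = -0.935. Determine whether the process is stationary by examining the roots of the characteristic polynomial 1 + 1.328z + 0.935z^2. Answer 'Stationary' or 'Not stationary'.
\text{Stationary}

The AR(p) characteristic polynomial is P(z) = 1 + 1.328z + 0.935z^2.
Stationarity requires all roots to lie outside the unit circle, i.e. |z| > 1 for every root.
Set 1 + (1.328) z + (0.935) z^2 = 0, i.e. a z^2 + b z + c = 0 with a = 0.935, b = 1.328, c = 1.
Discriminant D = b^2 - 4ac = (1.328)^2 - 4*(0.935)*1 = 1.763584 - (3.74) = -1.976416.
D < 0, so the roots are the complex-conjugate pair z = (-b +/- i sqrt(-D)) / (2a) = -0.7102 +/- 0.7518i.
For a conjugate pair |z|^2 = z * conj(z) = (product of roots) = c/a = 1/(0.935) = 1.069519, so |z| = sqrt(1.069519) = 1.0342 for both roots.
Moduli of all roots: 1.0342, 1.0342.
All moduli strictly greater than 1? Yes.
Verdict: Stationary.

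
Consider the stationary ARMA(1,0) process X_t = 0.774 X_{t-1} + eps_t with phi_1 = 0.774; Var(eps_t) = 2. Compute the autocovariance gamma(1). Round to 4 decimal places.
\gamma(1) = 3.8611

Multiply the model equation by X_{t-k} and take expectations. With theta_0 = psi_0 = 1 and psi_j the MA(infinity) weights, this gives
  gamma(k) - sum_i phi_i gamma(k-i) = c_k,
  c_k = sigma^2 * sum_{j=k..q} theta_j psi_{j-k}   (c_k = 0 for k > q),
using gamma(-m) = gamma(m).
Pure AR (q = 0): c_0 = sigma^2 = 2, c_k = 0 for k >= 1.
Equations for k = 0 and k = 1 (AR order 1):
  gamma(0) = phi_1 gamma(1) + c_0
  gamma(1) = phi_1 gamma(0) + c_1
Substituting the second into the first: gamma(0) (1 - phi_1^2) = c_0 + phi_1 c_1, so
  gamma(0) = c_0 / (1 - phi_1^2) = 2 / (1 - (0.774)^2) = 2 / 0.400924 = 4.988477.
  gamma(1) = phi_1 gamma(0) = (0.774)(4.988477) = 3.861081.
Therefore gamma(1) = 3.8611 (to 4 decimal places).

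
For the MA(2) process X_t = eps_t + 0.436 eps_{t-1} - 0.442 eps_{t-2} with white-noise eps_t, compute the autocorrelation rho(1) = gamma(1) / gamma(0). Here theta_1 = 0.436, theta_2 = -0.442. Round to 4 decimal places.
\rho(1) = 0.1756

For an MA(q) process with theta_0 = 1, the autocovariance is
  gamma(k) = sigma^2 * sum_{i=0..q-k} theta_i * theta_{i+k},
and rho(k) = gamma(k) / gamma(0). Sigma^2 cancels.
  numerator   = (1)*(0.436) + (0.436)*(-0.442) = 0.243288.
  denominator = (1)^2 + (0.436)^2 + (-0.442)^2 = 1.38546.
  rho(1) = 0.243288 / 1.38546 = 0.1756.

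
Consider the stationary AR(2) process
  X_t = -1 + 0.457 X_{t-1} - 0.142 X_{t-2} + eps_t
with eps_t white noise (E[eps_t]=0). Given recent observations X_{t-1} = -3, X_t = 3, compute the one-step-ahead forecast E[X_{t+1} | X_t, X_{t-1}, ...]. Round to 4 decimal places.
E[X_{t+1} \mid \mathcal F_t] = 0.7970

For an AR(p) model X_t = c + sum_i phi_i X_{t-i} + eps_t, the
one-step-ahead conditional mean is
  E[X_{t+1} | X_t, ...] = c + sum_i phi_i X_{t+1-i}.
Substitute known values:
  E[X_{t+1} | ...] = -1 + (0.457) * (3) + (-0.142) * (-3)
                   = 0.7970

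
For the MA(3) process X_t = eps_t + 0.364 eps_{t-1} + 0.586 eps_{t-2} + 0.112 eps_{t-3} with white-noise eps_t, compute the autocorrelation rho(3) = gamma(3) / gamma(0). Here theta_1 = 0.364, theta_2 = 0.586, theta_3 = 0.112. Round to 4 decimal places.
\rho(3) = 0.0752

For an MA(q) process with theta_0 = 1, the autocovariance is
  gamma(k) = sigma^2 * sum_{i=0..q-k} theta_i * theta_{i+k},
and rho(k) = gamma(k) / gamma(0). Sigma^2 cancels.
  numerator   = (1)*(0.112) = 0.112.
  denominator = (1)^2 + (0.364)^2 + (0.586)^2 + (0.112)^2 = 1.488436.
  rho(3) = 0.112 / 1.488436 = 0.0752.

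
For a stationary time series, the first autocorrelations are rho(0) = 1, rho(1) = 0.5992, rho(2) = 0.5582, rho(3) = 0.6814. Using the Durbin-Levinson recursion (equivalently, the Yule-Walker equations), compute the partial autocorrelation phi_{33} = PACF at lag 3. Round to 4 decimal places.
\phi_{33} = 0.4571

The PACF at lag k is phi_{kk}, the last component of the solution
to the Yule-Walker system G_k phi = r_k where
  (G_k)_{ij} = rho(|i - j|), (r_k)_i = rho(i), i,j = 1..k.
Equivalently, Durbin-Levinson gives phi_{kk} iteratively:
  phi_{11} = rho(1)
  phi_{kk} = [rho(k) - sum_{j=1..k-1} phi_{k-1,j} rho(k-j)]
            / [1 - sum_{j=1..k-1} phi_{k-1,j} rho(j)],
  phi_{k,j} = phi_{k-1,j} - phi_{kk} phi_{k-1,k-j},  j = 1..k-1.
Step k = 1:
  phi_11 = rho(1) = 0.5992.
Step k = 2:
  phi_22 = [rho(2) - phi_11 rho(1)] / [1 - phi_11 rho(1)] = [0.5582 - (0.5992)(0.5992)] / [1 - (0.5992)(0.5992)]
         = 0.19915936 / 0.64095936 = 0.310721.
  Update: phi_21 = phi_11 - phi_22 phi_11 = 0.5992 - (0.310721)(0.5992) = 0.413016.
Step k = 3:
  phi_33 = [rho(3) - phi_21 rho(2) - phi_22 rho(1)] / [1 - phi_21 rho(1) - phi_22 rho(2)]
    numerator   = 0.6814 - (0.413016)(0.5582) - (0.310721)(0.5992) = 0.26467053
    denominator = 1 - (0.413016)(0.5992) - (0.310721)(0.5582) = 0.57907642
  phi_33 = 0.26467053 / 0.57907642 = 0.4571.
Therefore phi_{33} = 0.4571.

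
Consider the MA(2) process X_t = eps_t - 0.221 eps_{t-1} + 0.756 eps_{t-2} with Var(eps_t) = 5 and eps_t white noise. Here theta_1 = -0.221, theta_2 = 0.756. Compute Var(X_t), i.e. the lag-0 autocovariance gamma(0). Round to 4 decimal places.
\gamma(0) = 8.1019

For an MA(q) process X_t = eps_t + sum_i theta_i eps_{t-i} with
Var(eps_t) = sigma^2, the variance is
  gamma(0) = sigma^2 * (1 + sum_i theta_i^2).
  sum_i theta_i^2 = (-0.221)^2 + (0.756)^2 = 0.048841 + 0.571536 = 0.620377.
  gamma(0) = 5 * (1 + 0.620377) = 5 * 1.620377 = 8.101885, which rounds to 8.1019.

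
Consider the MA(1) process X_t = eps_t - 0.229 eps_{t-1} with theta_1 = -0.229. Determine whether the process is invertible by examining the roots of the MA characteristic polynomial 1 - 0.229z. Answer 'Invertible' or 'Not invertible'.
\text{Invertible}

The MA(q) characteristic polynomial is P(z) = 1 - 0.229z.
Invertibility requires all roots to lie outside the unit circle, i.e. |z| > 1 for every root.
This is linear in z: 1 + (-0.229) z = 0  =>  z = -1/(-0.229) = 4.366812,  |z| = 4.366812.
Moduli of all roots: 4.3668.
All moduli strictly greater than 1? Yes.
Verdict: Invertible.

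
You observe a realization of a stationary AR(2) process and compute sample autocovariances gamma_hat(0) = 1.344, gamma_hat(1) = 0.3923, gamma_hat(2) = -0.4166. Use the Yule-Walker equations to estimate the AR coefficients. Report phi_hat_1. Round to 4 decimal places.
\hat\phi_{1} = 0.4180

The Yule-Walker equations for an AR(p) process read, in matrix form,
  Gamma_p phi = r_p,   with   (Gamma_p)_{ij} = gamma(|i - j|),
                       (r_p)_i = gamma(i),   i,j = 1..p.
Substitute the sample gammas (Toeplitz matrix and right-hand side of size 2):
  Gamma_p = [[1.344, 0.3923], [0.3923, 1.344]]
  r_p     = [0.3923, -0.4166]
Written out:
  1.344 phi_1 + 0.3923 phi_2 = 0.3923
  0.3923 phi_1 + 1.344 phi_2 = -0.4166
Solve by Cramer's rule:
  det = gamma(0)^2 - gamma(1)^2 = (1.344)^2 - (0.3923)^2 = 1.806336 - 0.15389929 = 1.65243671
  phi_hat_1 = [gamma(1) gamma(0) - gamma(1) gamma(2)] / det = [(0.3923)(1.344) - (0.3923)(-0.4166)] / 1.65243671 = 0.69068338 / 1.65243671 = 0.418
  phi_hat_2 = [gamma(0) gamma(2) - gamma(1)^2] / det = [(1.344)(-0.4166) - (0.3923)^2] / 1.65243671 = -0.71380969 / 1.65243671 = -0.432
So phi_hat = [0.4180, -0.4320].
Therefore phi_hat_1 = 0.4180.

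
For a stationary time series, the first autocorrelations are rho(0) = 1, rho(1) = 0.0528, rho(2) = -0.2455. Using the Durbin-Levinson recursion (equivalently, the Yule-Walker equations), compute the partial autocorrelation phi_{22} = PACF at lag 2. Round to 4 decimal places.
\phi_{22} = -0.2490

The PACF at lag k is phi_{kk}, the last component of the solution
to the Yule-Walker system G_k phi = r_k where
  (G_k)_{ij} = rho(|i - j|), (r_k)_i = rho(i), i,j = 1..k.
Equivalently, Durbin-Levinson gives phi_{kk} iteratively:
  phi_{11} = rho(1)
  phi_{kk} = [rho(k) - sum_{j=1..k-1} phi_{k-1,j} rho(k-j)]
            / [1 - sum_{j=1..k-1} phi_{k-1,j} rho(j)],
  phi_{k,j} = phi_{k-1,j} - phi_{kk} phi_{k-1,k-j},  j = 1..k-1.
Step k = 1:
  phi_11 = rho(1) = 0.0528.
Step k = 2:
  phi_22 = [rho(2) - phi_11 rho(1)] / [1 - phi_11 rho(1)] = [-0.2455 - (0.0528)(0.0528)] / [1 - (0.0528)(0.0528)]
         = -0.24828784 / 0.99721216 = -0.249.
Therefore phi_{22} = -0.2490.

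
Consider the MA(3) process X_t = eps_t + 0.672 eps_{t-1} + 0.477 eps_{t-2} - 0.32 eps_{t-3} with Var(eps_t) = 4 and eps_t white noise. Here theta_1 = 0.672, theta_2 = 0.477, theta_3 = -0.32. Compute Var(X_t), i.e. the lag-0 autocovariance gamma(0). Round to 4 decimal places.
\gamma(0) = 7.1261

For an MA(q) process X_t = eps_t + sum_i theta_i eps_{t-i} with
Var(eps_t) = sigma^2, the variance is
  gamma(0) = sigma^2 * (1 + sum_i theta_i^2).
  sum_i theta_i^2 = (0.672)^2 + (0.477)^2 + (-0.32)^2 = 0.451584 + 0.227529 + 0.1024 = 0.781513.
  gamma(0) = 4 * (1 + 0.781513) = 4 * 1.781513 = 7.126052, which rounds to 7.1261.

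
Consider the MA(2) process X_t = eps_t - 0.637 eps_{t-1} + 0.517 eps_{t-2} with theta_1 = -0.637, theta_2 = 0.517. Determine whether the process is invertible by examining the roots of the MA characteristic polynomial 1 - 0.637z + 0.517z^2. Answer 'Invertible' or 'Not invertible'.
\text{Invertible}

The MA(q) characteristic polynomial is P(z) = 1 - 0.637z + 0.517z^2.
Invertibility requires all roots to lie outside the unit circle, i.e. |z| > 1 for every root.
Set 1 + (-0.637) z + (0.517) z^2 = 0, i.e. a z^2 + b z + c = 0 with a = 0.517, b = -0.637, c = 1.
Discriminant D = b^2 - 4ac = (-0.637)^2 - 4*(0.517)*1 = 0.405769 - (2.068) = -1.662231.
D < 0, so the roots are the complex-conjugate pair z = (-b +/- i sqrt(-D)) / (2a) = 0.6161 +/- 1.2469i.
For a conjugate pair |z|^2 = z * conj(z) = (product of roots) = c/a = 1/(0.517) = 1.934236, so |z| = sqrt(1.934236) = 1.3908 for both roots.
Moduli of all roots: 1.3908, 1.3908.
All moduli strictly greater than 1? Yes.
Verdict: Invertible.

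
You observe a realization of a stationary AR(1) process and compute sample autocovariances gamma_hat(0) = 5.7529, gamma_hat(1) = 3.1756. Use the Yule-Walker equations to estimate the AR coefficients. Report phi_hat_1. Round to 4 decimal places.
\hat\phi_{1} = 0.5520

The Yule-Walker equations for an AR(p) process read, in matrix form,
  Gamma_p phi = r_p,   with   (Gamma_p)_{ij} = gamma(|i - j|),
                       (r_p)_i = gamma(i),   i,j = 1..p.
Substitute the sample gammas (Toeplitz matrix and right-hand side of size 1):
  Gamma_p = [[5.7529]]
  r_p     = [3.1756]
With p = 1 this is the single equation gamma(0) phi_1 = gamma(1):
  phi_hat_1 = gamma(1) / gamma(0) = 3.1756 / 5.7529 = 0.5520.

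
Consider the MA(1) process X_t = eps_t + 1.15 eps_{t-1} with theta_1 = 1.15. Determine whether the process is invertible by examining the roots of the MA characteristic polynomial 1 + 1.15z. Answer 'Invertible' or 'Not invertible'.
\text{Not invertible}

The MA(q) characteristic polynomial is P(z) = 1 + 1.15z.
Invertibility requires all roots to lie outside the unit circle, i.e. |z| > 1 for every root.
This is linear in z: 1 + (1.15) z = 0  =>  z = -1/(1.15) = -0.869565,  |z| = 0.869565.
Moduli of all roots: 0.8696.
All moduli strictly greater than 1? No.
Verdict: Not invertible.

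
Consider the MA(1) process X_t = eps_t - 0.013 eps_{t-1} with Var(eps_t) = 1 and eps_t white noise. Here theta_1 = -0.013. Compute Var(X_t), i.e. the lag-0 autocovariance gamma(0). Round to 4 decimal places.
\gamma(0) = 1.0002

For an MA(q) process X_t = eps_t + sum_i theta_i eps_{t-i} with
Var(eps_t) = sigma^2, the variance is
  gamma(0) = sigma^2 * (1 + sum_i theta_i^2).
  sum_i theta_i^2 = (-0.013)^2 = 0.000169.
  gamma(0) = 1 * (1 + 0.000169) = 1 * 1.000169 = 1.000169, which rounds to 1.0002.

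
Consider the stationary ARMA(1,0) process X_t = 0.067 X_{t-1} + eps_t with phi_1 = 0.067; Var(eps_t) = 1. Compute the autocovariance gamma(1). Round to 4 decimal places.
\gamma(1) = 0.0673

Multiply the model equation by X_{t-k} and take expectations. With theta_0 = psi_0 = 1 and psi_j the MA(infinity) weights, this gives
  gamma(k) - sum_i phi_i gamma(k-i) = c_k,
  c_k = sigma^2 * sum_{j=k..q} theta_j psi_{j-k}   (c_k = 0 for k > q),
using gamma(-m) = gamma(m).
Pure AR (q = 0): c_0 = sigma^2 = 1, c_k = 0 for k >= 1.
Equations for k = 0 and k = 1 (AR order 1):
  gamma(0) = phi_1 gamma(1) + c_0
  gamma(1) = phi_1 gamma(0) + c_1
Substituting the second into the first: gamma(0) (1 - phi_1^2) = c_0 + phi_1 c_1, so
  gamma(0) = c_0 / (1 - phi_1^2) = 1 / (1 - (0.067)^2) = 1 / 0.995511 = 1.004509.
  gamma(1) = phi_1 gamma(0) = (0.067)(1.004509) = 0.067302.
Therefore gamma(1) = 0.0673 (to 4 decimal places).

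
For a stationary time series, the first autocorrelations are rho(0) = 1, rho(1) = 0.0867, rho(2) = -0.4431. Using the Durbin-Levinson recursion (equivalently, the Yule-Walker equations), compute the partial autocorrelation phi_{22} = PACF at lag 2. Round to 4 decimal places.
\phi_{22} = -0.4540

The PACF at lag k is phi_{kk}, the last component of the solution
to the Yule-Walker system G_k phi = r_k where
  (G_k)_{ij} = rho(|i - j|), (r_k)_i = rho(i), i,j = 1..k.
Equivalently, Durbin-Levinson gives phi_{kk} iteratively:
  phi_{11} = rho(1)
  phi_{kk} = [rho(k) - sum_{j=1..k-1} phi_{k-1,j} rho(k-j)]
            / [1 - sum_{j=1..k-1} phi_{k-1,j} rho(j)],
  phi_{k,j} = phi_{k-1,j} - phi_{kk} phi_{k-1,k-j},  j = 1..k-1.
Step k = 1:
  phi_11 = rho(1) = 0.0867.
Step k = 2:
  phi_22 = [rho(2) - phi_11 rho(1)] / [1 - phi_11 rho(1)] = [-0.4431 - (0.0867)(0.0867)] / [1 - (0.0867)(0.0867)]
         = -0.45061689 / 0.99248311 = -0.454.
Therefore phi_{22} = -0.4540.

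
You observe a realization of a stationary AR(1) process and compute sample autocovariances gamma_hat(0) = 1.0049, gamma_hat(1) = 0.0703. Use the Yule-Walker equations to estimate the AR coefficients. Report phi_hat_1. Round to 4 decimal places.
\hat\phi_{1} = 0.0700

The Yule-Walker equations for an AR(p) process read, in matrix form,
  Gamma_p phi = r_p,   with   (Gamma_p)_{ij} = gamma(|i - j|),
                       (r_p)_i = gamma(i),   i,j = 1..p.
Substitute the sample gammas (Toeplitz matrix and right-hand side of size 1):
  Gamma_p = [[1.0049]]
  r_p     = [0.0703]
With p = 1 this is the single equation gamma(0) phi_1 = gamma(1):
  phi_hat_1 = gamma(1) / gamma(0) = 0.0703 / 1.0049 = 0.0700.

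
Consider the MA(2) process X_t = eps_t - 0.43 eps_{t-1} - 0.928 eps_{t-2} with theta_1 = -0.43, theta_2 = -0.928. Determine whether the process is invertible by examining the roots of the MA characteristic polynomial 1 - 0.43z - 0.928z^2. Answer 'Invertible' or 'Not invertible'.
\text{Not invertible}

The MA(q) characteristic polynomial is P(z) = 1 - 0.43z - 0.928z^2.
Invertibility requires all roots to lie outside the unit circle, i.e. |z| > 1 for every root.
Set 1 + (-0.43) z + (-0.928) z^2 = 0, i.e. a z^2 + b z + c = 0 with a = -0.928, b = -0.43, c = 1.
Discriminant D = b^2 - 4ac = (-0.43)^2 - 4*(-0.928)*1 = 0.1849 - (-3.712) = 3.8969.
D >= 0, so the roots are real: z = (-b +/- sqrt(D)) / (2a) = (0.43 +/- 1.974057) / (-1.856).
  z_1 = (0.43 + 1.974057) / (-1.856) = -1.2953,   |z_1| = 1.2953.
  z_2 = (0.43 - 1.974057) / (-1.856) = 0.8319,   |z_2| = 0.8319.
Moduli of all roots: 1.2953, 0.8319.
All moduli strictly greater than 1? No.
Verdict: Not invertible.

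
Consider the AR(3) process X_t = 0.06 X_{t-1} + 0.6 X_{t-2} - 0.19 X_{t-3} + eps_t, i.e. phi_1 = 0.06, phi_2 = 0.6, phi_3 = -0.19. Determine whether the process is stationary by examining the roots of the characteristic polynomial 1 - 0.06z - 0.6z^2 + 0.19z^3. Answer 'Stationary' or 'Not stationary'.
\text{Stationary}

The AR(p) characteristic polynomial is P(z) = 1 - 0.06z - 0.6z^2 + 0.19z^3.
Stationarity requires all roots to lie outside the unit circle, i.e. |z| > 1 for every root.
Degree 3: look for a simple real root z0 first, then factor out (1 - z/z0) and solve the remaining quadratic.
Testing z0 = 2: P(2) = 1 + (-0.06)(2) + (-0.6)(2)^2 + (0.19)(2)^3
  = 1 + (-0.12) + (-2.4) + (1.52) = 0.  So z_0 = 2 is a root, |z_0| = 2.
Divide out the factor (1 - 0.5 z) = (1 - z/z0) (since 1/z0 = 0.5):
  P(z) = (1 - 0.5 z)(1 + (0.44) z + (-0.38) z^2)
  [check: z-coef 0.44 - (0.5) = -0.06; z^2-coef -0.38 - (0.5)(0.44) = -0.6; z^3-coef -(0.5)(-0.38) = 0.19.]
Remaining roots from the quadratic factor 1 + (0.44) z + (-0.38) z^2:
  Set 1 + (0.44) z + (-0.38) z^2 = 0, i.e. a z^2 + b z + c = 0 with a = -0.38, b = 0.44, c = 1.
  Discriminant D = b^2 - 4ac = (0.44)^2 - 4*(-0.38)*1 = 0.1936 - (-1.52) = 1.7136.
  D >= 0, so the roots are real: z = (-b +/- sqrt(D)) / (2a) = (-0.44 +/- 1.309045) / (-0.76).
    z_1 = (-0.44 + 1.309045) / (-0.76) = -1.1435,   |z_1| = 1.1435.
    z_2 = (-0.44 - 1.309045) / (-0.76) = 2.3014,   |z_2| = 2.3014.
Moduli of all roots: 2.0000, 1.1435, 2.3014.
All moduli strictly greater than 1? Yes.
Verdict: Stationary.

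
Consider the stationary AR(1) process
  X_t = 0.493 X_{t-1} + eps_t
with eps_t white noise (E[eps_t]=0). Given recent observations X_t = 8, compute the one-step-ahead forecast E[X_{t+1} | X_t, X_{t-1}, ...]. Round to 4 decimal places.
E[X_{t+1} \mid \mathcal F_t] = 3.9440

For an AR(p) model X_t = c + sum_i phi_i X_{t-i} + eps_t, the
one-step-ahead conditional mean is
  E[X_{t+1} | X_t, ...] = c + sum_i phi_i X_{t+1-i}.
Substitute known values:
  E[X_{t+1} | ...] = (0.493) * (8)
                   = 3.9440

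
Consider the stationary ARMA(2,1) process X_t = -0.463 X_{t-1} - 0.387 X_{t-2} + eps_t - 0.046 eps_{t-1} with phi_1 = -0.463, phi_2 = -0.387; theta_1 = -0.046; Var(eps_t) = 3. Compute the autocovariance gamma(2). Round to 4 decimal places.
\gamma(2) = -0.9073

Multiply the model equation by X_{t-k} and take expectations. With theta_0 = psi_0 = 1 and psi_j the MA(infinity) weights, this gives
  gamma(k) - sum_i phi_i gamma(k-i) = c_k,
  c_k = sigma^2 * sum_{j=k..q} theta_j psi_{j-k}   (c_k = 0 for k > q),
using gamma(-m) = gamma(m).
psi-weights needed (psi_j = theta_j + sum_i phi_i psi_{j-i}):
  psi_1 = theta_1 + phi_1 = -0.046 + (-0.463) = -0.509
Right-hand sides:
  c_0 = sigma^2 (1 + theta_1 psi_1) = 3 * (1 + (-0.046)(-0.509)) = 3 * 1.023414 = 3.070242
  c_1 = sigma^2 theta_1 = 3 * (-0.046) = -0.138
  c_2 = 0
Equations for k = 0, 1, 2 (AR order 2, c_2 = 0):
  (E0) gamma(0) = phi_1 gamma(1) + phi_2 gamma(2) + c_0
  (E1) gamma(1) = phi_1 gamma(0) + phi_2 gamma(1) + c_1
  (E2) gamma(2) = phi_1 gamma(1) + phi_2 gamma(0)
From (E1): gamma(1) = A gamma(0) + B with
  A = phi_1 / (1 - phi_2) = -0.463 / 1.387 = -0.333814,   B = c_1 / (1 - phi_2) = -0.138 / 1.387 = -0.099495.
Insert (E2) into (E0): gamma(0) (1 - phi_2^2) = phi_1 (1 + phi_2) gamma(1) + c_0.
  phi_1 (1 + phi_2) = (-0.463)(0.613) = -0.283819,   1 - phi_2^2 = 0.850231.
Replace gamma(1) by A gamma(0) + B and collect gamma(0):
  gamma(0) [0.850231 - (-0.283819)(-0.333814)] = (-0.283819)(-0.099495) + 3.070242
  gamma(0) * 0.755488 = 3.098481
  gamma(0) = 3.098481 / 0.755488 = 4.101296.
  gamma(1) = A gamma(0) + B = (-0.333814)(4.101296) + (-0.099495) = -1.468565.
  gamma(2) = phi_1 gamma(1) + phi_2 gamma(0) = (-0.463)(-1.468565) + (-0.387)(4.101296) = -0.907256.
Therefore gamma(2) = -0.9073 (to 4 decimal places).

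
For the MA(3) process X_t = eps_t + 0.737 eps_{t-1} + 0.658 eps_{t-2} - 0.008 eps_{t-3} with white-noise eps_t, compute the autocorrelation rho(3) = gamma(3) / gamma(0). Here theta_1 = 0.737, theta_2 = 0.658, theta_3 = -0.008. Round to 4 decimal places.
\rho(3) = -0.0040

For an MA(q) process with theta_0 = 1, the autocovariance is
  gamma(k) = sigma^2 * sum_{i=0..q-k} theta_i * theta_{i+k},
and rho(k) = gamma(k) / gamma(0). Sigma^2 cancels.
  numerator   = (1)*(-0.008) = -0.008.
  denominator = (1)^2 + (0.737)^2 + (0.658)^2 + (-0.008)^2 = 1.976197.
  rho(3) = -0.008 / 1.976197 = -0.0040.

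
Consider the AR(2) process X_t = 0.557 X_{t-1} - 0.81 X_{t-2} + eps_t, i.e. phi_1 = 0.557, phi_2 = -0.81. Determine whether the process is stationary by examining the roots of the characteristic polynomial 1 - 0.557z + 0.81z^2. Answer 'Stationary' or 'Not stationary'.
\text{Stationary}

The AR(p) characteristic polynomial is P(z) = 1 - 0.557z + 0.81z^2.
Stationarity requires all roots to lie outside the unit circle, i.e. |z| > 1 for every root.
Set 1 + (-0.557) z + (0.81) z^2 = 0, i.e. a z^2 + b z + c = 0 with a = 0.81, b = -0.557, c = 1.
Discriminant D = b^2 - 4ac = (-0.557)^2 - 4*(0.81)*1 = 0.310249 - (3.24) = -2.929751.
D < 0, so the roots are the complex-conjugate pair z = (-b +/- i sqrt(-D)) / (2a) = 0.3438 +/- 1.0566i.
For a conjugate pair |z|^2 = z * conj(z) = (product of roots) = c/a = 1/(0.81) = 1.234568, so |z| = sqrt(1.234568) = 1.1111 for both roots.
Moduli of all roots: 1.1111, 1.1111.
All moduli strictly greater than 1? Yes.
Verdict: Stationary.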